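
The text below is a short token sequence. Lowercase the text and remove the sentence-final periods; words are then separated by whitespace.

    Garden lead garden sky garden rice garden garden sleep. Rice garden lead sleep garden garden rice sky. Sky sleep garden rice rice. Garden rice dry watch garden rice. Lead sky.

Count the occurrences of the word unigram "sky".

Scanning the 30 tokens for "sky":
  position 4: sky
  position 17: sky
  position 18: sky
  position 30: sky

4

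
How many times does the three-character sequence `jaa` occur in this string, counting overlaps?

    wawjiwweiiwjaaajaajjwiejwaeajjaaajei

3

Sliding a length-3 window over the 36 characters (34 positions):
  position 12–14: jaa
  position 16–18: jaa
  position 30–32: jaa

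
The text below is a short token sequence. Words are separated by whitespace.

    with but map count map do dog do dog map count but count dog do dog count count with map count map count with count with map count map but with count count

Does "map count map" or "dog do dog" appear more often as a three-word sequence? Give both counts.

"map count map": 3 occurrences
"dog do dog": 2 occurrences

"map count map" (3 vs 2)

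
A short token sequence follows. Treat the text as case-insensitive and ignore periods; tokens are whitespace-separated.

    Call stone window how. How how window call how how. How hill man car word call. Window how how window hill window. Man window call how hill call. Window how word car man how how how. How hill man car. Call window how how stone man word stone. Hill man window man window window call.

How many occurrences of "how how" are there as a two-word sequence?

9

Scanning the 54 overlapping bigram windows for "how how":
  position 4–5: how how
  position 5–6: how how
  position 9–10: how how
  position 10–11: how how
  position 18–19: how how
  position 34–35: how how
  position 35–36: how how
  position 36–37: how how
  position 43–44: how how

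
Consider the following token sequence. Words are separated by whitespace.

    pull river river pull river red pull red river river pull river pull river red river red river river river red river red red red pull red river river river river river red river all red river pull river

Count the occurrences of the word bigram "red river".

Scanning the 38 overlapping bigram windows for "red river":
  position 8–9: red river
  position 15–16: red river
  position 17–18: red river
  position 21–22: red river
  position 27–28: red river
  position 33–34: red river
  position 36–37: red river

7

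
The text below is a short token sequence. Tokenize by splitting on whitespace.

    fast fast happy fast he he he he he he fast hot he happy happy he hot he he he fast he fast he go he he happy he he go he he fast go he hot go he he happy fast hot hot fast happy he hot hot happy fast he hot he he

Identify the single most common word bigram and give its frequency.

"he he", 12 times

Bigram frequencies (highest first):
  he he: 12
  fast he: 4
  he fast: 4
  he hot: 4
  go he: 4
  happy fast: 3
  … (13 more, each ≤ 3)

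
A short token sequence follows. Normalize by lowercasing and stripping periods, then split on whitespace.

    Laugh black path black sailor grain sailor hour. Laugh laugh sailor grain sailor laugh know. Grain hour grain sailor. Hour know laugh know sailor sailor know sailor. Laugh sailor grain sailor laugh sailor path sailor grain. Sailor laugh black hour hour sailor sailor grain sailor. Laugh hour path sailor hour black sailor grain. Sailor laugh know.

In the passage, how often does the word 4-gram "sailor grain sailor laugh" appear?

5

Scanning the 53 overlapping 4-gram windows for "sailor grain sailor laugh":
  position 11–14: sailor grain sailor laugh
  position 29–32: sailor grain sailor laugh
  position 35–38: sailor grain sailor laugh
  position 43–46: sailor grain sailor laugh
  position 52–55: sailor grain sailor laugh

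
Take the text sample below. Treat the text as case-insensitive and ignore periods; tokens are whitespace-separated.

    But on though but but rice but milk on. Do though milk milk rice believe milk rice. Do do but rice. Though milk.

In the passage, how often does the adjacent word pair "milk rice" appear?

2

Scanning the 22 overlapping bigram windows for "milk rice":
  position 13–14: milk rice
  position 16–17: milk rice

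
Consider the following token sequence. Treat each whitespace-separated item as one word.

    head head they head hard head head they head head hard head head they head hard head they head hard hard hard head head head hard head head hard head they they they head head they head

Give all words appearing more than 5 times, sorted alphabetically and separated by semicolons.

hard; head; they

Unigram counts meeting the condition (more than 5 times):
  hard: 8
  head: 21
  they: 8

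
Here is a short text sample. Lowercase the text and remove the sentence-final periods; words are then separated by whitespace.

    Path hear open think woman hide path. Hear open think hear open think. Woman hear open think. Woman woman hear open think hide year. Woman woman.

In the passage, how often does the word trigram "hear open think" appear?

5

Scanning the 24 overlapping trigram windows for "hear open think":
  position 2–4: hear open think
  position 8–10: hear open think
  position 11–13: hear open think
  position 15–17: hear open think
  position 20–22: hear open think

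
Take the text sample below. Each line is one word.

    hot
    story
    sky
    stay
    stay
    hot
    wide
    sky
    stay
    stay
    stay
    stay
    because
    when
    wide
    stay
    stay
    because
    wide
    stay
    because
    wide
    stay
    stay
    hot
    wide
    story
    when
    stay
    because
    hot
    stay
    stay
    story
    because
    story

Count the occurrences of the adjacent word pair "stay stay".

Scanning the 35 overlapping bigram windows for "stay stay":
  position 4–5: stay stay
  position 9–10: stay stay
  position 10–11: stay stay
  position 11–12: stay stay
  position 16–17: stay stay
  position 23–24: stay stay
  position 32–33: stay stay

7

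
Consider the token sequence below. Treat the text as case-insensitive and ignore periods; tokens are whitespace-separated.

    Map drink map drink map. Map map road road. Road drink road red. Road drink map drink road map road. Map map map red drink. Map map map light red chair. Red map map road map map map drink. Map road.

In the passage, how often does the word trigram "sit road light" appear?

Scanning the 39 overlapping trigram windows for "sit road light":
  (none found)

0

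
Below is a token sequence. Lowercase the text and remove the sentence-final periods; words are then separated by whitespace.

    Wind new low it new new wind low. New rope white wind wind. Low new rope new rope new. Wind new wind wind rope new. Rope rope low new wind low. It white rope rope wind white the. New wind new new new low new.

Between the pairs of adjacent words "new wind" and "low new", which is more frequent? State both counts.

"new wind": 5 occurrences
"low new": 4 occurrences

"new wind" (5 vs 4)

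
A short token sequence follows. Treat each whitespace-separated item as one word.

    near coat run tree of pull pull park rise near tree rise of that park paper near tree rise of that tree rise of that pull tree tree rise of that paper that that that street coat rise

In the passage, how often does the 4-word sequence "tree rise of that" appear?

Scanning the 35 overlapping 4-gram windows for "tree rise of that":
  position 11–14: tree rise of that
  position 18–21: tree rise of that
  position 22–25: tree rise of that
  position 28–31: tree rise of that

4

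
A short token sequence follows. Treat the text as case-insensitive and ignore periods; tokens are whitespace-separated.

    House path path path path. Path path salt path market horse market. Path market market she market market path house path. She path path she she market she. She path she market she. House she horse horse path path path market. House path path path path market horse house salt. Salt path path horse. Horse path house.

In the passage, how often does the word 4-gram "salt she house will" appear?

0

Scanning the 54 overlapping 4-gram windows for "salt she house will":
  (none found)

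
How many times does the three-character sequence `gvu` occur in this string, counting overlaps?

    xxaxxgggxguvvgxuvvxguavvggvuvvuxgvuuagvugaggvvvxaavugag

Sliding a length-3 window over the 55 characters (53 positions):
  position 26–28: gvu
  position 33–35: gvu
  position 38–40: gvu

3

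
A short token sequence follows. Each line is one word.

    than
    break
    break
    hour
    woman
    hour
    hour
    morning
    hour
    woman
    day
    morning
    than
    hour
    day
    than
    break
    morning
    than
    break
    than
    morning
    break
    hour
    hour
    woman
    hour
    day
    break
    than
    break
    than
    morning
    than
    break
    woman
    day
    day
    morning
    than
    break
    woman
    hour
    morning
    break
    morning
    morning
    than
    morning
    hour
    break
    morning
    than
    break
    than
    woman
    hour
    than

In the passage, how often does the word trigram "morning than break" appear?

4

Scanning the 56 overlapping trigram windows for "morning than break":
  position 18–20: morning than break
  position 33–35: morning than break
  position 39–41: morning than break
  position 52–54: morning than break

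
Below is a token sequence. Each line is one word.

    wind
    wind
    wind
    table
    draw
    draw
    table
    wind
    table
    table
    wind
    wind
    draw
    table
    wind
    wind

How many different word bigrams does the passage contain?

16 tokens → 15 bigram windows in total.
Repeated bigrams (each contributes count−1 duplicates):
  wind wind: 4
  table wind: 3
  draw table: 2
  wind table: 2
7 duplicate windows → 15 − 7 = 8 distinct.

8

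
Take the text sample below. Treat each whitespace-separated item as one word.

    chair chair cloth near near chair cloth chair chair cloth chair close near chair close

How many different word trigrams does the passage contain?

11

15 tokens → 13 trigram windows in total.
Repeated trigrams (each contributes count−1 duplicates):
  chair chair cloth: 2
  chair cloth chair: 2
2 duplicate windows → 13 − 2 = 11 distinct.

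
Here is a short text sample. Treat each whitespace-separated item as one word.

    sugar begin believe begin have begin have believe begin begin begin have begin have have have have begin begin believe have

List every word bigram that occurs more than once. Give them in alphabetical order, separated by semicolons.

Bigram counts meeting the condition (more than once):
  begin begin: 3
  begin believe: 2
  begin have: 4
  believe begin: 2
  have begin: 3
  have have: 3

begin begin; begin believe; begin have; believe begin; have begin; have have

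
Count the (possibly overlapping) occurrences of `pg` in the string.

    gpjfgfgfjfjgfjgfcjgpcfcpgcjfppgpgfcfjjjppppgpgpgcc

6

Sliding a length-2 window over the 50 characters (49 positions):
  position 24–25: pg
  position 30–31: pg
  position 32–33: pg
  position 43–44: pg
  position 45–46: pg
  position 47–48: pg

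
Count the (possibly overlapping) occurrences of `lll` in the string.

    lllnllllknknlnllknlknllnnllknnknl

3

Sliding a length-3 window over the 33 characters (31 positions):
  position 1–3: lll
  position 5–7: lll
  position 6–8: lll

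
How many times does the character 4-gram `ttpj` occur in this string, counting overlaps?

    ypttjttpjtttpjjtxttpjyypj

3

Sliding a length-4 window over the 25 characters (22 positions):
  position 6–9: ttpj
  position 11–14: ttpj
  position 18–21: ttpj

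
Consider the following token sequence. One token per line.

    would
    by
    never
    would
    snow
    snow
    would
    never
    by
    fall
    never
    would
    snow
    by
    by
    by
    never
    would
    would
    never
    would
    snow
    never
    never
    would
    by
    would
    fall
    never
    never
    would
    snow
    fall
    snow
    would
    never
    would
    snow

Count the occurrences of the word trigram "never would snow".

5

Scanning the 36 overlapping trigram windows for "never would snow":
  position 3–5: never would snow
  position 11–13: never would snow
  position 20–22: never would snow
  position 30–32: never would snow
  position 36–38: never would snow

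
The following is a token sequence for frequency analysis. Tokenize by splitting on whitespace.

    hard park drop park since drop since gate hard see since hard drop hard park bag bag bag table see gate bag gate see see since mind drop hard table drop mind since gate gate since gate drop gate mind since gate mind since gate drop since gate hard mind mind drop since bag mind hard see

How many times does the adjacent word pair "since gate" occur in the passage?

6

Scanning the 56 overlapping bigram windows for "since gate":
  position 7–8: since gate
  position 33–34: since gate
  position 36–37: since gate
  position 41–42: since gate
  position 44–45: since gate
  position 47–48: since gate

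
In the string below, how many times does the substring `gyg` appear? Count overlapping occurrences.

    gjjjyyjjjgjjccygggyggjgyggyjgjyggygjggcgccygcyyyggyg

4

Sliding a length-3 window over the 52 characters (50 positions):
  position 18–20: gyg
  position 23–25: gyg
  position 33–35: gyg
  position 50–52: gyg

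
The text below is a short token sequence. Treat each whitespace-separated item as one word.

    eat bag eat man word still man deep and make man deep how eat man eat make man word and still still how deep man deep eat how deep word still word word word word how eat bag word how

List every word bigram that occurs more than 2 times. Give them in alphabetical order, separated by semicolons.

Bigram counts meeting the condition (more than 2 times):
  man deep: 3
  word word: 3

man deep; word word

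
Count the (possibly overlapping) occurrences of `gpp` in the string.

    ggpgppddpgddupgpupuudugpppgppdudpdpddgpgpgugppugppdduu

5

Sliding a length-3 window over the 54 characters (52 positions):
  position 4–6: gpp
  position 23–25: gpp
  position 27–29: gpp
  position 44–46: gpp
  position 48–50: gpp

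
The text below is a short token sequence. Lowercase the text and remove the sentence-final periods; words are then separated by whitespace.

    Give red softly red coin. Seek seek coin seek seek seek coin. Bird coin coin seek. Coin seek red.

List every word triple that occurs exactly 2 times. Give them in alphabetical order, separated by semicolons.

coin seek seek; seek coin seek; seek seek coin

Trigram counts meeting the condition (exactly 2 times):
  coin seek seek: 2
  seek coin seek: 2
  seek seek coin: 2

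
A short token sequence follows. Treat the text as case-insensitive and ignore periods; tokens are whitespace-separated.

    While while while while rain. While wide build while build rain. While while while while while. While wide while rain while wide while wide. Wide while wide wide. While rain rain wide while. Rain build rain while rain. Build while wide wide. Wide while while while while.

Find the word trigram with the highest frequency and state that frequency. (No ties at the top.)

"while while while", 8 times

Trigram frequencies (highest first):
  while while while: 8
  wide while rain: 3
  while wide wide: 3
  wide wide while: 3
  while rain while: 2
  rain while wide: 2
  … (20 more, each ≤ 2)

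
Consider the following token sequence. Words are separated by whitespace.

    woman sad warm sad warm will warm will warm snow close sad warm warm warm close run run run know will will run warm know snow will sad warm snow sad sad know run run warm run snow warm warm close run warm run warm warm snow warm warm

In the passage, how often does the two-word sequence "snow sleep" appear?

Scanning the 48 overlapping bigram windows for "snow sleep":
  (none found)

0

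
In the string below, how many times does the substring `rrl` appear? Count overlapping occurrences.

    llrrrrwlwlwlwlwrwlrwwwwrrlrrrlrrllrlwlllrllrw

Sliding a length-3 window over the 45 characters (43 positions):
  position 24–26: rrl
  position 28–30: rrl
  position 31–33: rrl

3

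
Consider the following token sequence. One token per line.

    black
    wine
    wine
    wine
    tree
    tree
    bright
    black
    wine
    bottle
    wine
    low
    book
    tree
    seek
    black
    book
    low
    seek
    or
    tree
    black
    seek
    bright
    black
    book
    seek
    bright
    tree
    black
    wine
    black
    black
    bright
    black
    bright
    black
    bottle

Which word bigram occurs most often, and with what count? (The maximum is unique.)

"bright black", 4 times

Bigram frequencies (highest first):
  bright black: 4
  black wine: 3
  wine wine: 2
  black book: 2
  tree black: 2
  seek bright: 2
  … (21 more, each ≤ 2)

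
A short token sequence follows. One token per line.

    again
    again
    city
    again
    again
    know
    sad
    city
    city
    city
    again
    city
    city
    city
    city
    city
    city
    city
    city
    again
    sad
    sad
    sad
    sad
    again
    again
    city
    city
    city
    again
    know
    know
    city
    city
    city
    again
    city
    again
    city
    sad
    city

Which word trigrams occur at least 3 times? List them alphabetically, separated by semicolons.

city again city; city city again; city city city

Trigram counts meeting the condition (at least 3 times):
  city again city: 3
  city city again: 4
  city city city: 9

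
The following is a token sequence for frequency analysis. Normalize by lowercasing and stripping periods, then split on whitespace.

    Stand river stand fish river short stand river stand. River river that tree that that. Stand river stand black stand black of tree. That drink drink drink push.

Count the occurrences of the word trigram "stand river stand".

Scanning the 26 overlapping trigram windows for "stand river stand":
  position 1–3: stand river stand
  position 7–9: stand river stand
  position 16–18: stand river stand

3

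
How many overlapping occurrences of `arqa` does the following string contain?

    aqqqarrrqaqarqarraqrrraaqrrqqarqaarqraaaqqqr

2

Sliding a length-4 window over the 44 characters (41 positions):
  position 12–15: arqa
  position 30–33: arqa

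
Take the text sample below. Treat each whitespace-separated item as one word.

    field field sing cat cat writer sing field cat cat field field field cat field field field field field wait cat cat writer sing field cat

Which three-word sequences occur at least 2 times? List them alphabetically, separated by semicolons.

cat cat writer; cat field field; cat writer sing; field field field; sing field cat; writer sing field

Trigram counts meeting the condition (at least 2 times):
  cat cat writer: 2
  cat field field: 2
  cat writer sing: 2
  field field field: 4
  sing field cat: 2
  writer sing field: 2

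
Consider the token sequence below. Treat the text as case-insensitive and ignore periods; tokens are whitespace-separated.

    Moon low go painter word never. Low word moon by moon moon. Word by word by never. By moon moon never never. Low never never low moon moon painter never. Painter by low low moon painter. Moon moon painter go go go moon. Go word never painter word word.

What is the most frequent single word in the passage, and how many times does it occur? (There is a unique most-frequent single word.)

"moon", 12 times

Unigram frequencies (highest first):
  moon: 12
  never: 8
  word: 7
  low: 6
  painter: 6
  go: 5
  … (1 more, each ≤ 5)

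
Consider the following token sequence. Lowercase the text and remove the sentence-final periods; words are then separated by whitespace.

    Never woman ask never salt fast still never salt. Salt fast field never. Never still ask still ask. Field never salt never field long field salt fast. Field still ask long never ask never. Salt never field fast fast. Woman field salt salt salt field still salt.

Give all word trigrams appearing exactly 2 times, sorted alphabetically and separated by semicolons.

ask never salt; never salt never; salt fast field; salt never field

Trigram counts meeting the condition (exactly 2 times):
  ask never salt: 2
  never salt never: 2
  salt fast field: 2
  salt never field: 2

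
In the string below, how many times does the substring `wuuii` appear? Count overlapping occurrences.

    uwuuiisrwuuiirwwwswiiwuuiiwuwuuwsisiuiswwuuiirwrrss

Sliding a length-5 window over the 51 characters (47 positions):
  position 2–6: wuuii
  position 9–13: wuuii
  position 22–26: wuuii
  position 41–45: wuuii

4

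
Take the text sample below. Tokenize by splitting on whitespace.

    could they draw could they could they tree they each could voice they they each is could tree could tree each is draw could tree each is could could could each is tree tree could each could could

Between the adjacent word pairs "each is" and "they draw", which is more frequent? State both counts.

"each is": 4 occurrences
"they draw": 1 occurrence

"each is" (4 vs 1)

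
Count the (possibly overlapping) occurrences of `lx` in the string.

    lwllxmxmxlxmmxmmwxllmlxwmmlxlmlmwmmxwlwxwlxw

5

Sliding a length-2 window over the 44 characters (43 positions):
  position 4–5: lx
  position 10–11: lx
  position 22–23: lx
  position 27–28: lx
  position 42–43: lx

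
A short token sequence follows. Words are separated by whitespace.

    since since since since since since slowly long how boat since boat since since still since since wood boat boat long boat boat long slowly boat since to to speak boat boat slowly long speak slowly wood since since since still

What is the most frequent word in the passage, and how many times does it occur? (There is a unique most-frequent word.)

Unigram frequencies (highest first):
  since: 15
  boat: 9
  slowly: 4
  long: 4
  still: 2
  wood: 2
  … (3 more, each ≤ 2)

"since", 15 times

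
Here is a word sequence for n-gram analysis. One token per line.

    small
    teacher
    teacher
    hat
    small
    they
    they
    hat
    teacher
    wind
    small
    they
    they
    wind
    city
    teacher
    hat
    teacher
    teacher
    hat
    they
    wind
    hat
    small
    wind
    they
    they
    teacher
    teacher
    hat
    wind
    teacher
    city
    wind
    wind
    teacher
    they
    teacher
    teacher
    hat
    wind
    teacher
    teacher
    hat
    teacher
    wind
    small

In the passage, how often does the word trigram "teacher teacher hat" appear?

5

Scanning the 45 overlapping trigram windows for "teacher teacher hat":
  position 2–4: teacher teacher hat
  position 18–20: teacher teacher hat
  position 28–30: teacher teacher hat
  position 38–40: teacher teacher hat
  position 42–44: teacher teacher hat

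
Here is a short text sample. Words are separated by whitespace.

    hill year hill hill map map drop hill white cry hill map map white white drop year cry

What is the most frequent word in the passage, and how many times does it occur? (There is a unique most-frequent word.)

Unigram frequencies (highest first):
  hill: 5
  map: 4
  white: 3
  year: 2
  drop: 2
  cry: 2

"hill", 5 times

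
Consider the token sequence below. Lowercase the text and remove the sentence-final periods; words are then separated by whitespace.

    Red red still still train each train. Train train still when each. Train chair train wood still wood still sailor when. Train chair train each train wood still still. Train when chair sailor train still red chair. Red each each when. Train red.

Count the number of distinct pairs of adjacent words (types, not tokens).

29

43 tokens → 42 bigram windows in total.
Repeated bigrams (each contributes count−1 duplicates):
  each train: 3
  wood still: 3
  chair train: 2
  still still: 2
  still train: 2
  train chair: 2
  train each: 2
  train still: 2
  … (3 more repeated)
13 duplicate windows → 42 − 13 = 29 distinct.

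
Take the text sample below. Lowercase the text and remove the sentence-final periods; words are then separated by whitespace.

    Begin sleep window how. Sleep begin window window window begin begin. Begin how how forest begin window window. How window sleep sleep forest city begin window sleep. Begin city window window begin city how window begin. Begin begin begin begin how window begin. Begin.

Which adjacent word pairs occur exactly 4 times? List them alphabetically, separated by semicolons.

window begin; window window

Bigram counts meeting the condition (exactly 4 times):
  window begin: 4
  window window: 4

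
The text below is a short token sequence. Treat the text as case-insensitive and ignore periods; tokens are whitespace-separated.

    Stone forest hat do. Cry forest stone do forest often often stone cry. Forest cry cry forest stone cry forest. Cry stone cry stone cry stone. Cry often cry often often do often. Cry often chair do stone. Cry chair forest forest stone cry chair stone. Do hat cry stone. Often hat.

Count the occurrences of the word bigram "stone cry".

7

Scanning the 51 overlapping bigram windows for "stone cry":
  position 12–13: stone cry
  position 18–19: stone cry
  position 22–23: stone cry
  position 24–25: stone cry
  position 26–27: stone cry
  position 38–39: stone cry
  position 43–44: stone cry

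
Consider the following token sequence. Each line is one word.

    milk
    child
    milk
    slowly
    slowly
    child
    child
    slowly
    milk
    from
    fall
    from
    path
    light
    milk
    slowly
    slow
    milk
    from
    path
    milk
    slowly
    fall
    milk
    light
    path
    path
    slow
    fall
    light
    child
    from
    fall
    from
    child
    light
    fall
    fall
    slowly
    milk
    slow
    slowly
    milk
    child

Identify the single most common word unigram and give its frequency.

Unigram frequencies (highest first):
  milk: 9
  slowly: 7
  child: 6
  fall: 6
  from: 5
  path: 4
  … (2 more, each ≤ 4)

"milk", 9 times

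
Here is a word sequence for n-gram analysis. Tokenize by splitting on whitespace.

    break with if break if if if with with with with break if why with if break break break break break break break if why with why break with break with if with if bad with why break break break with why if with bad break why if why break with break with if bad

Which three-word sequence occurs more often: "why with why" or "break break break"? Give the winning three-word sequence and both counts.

"why with why": 1 occurrence
"break break break": 6 occurrences

"break break break" (6 vs 1)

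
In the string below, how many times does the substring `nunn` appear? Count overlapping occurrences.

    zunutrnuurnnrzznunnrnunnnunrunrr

2

Sliding a length-4 window over the 32 characters (29 positions):
  position 16–19: nunn
  position 21–24: nunn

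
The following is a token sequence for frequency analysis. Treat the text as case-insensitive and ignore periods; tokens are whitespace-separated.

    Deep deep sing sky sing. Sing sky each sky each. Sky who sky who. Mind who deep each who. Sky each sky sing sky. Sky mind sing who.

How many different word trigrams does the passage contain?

28 tokens → 26 trigram windows in total.
Repeated trigrams (each contributes count−1 duplicates):
  sky each sky: 3
2 duplicate windows → 26 − 2 = 24 distinct.

24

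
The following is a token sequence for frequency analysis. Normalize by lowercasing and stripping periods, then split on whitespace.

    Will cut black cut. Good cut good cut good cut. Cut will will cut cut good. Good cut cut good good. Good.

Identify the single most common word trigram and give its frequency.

Trigram frequencies (highest first):
  cut good cut: 3
  good cut good: 2
  good cut cut: 2
  cut cut good: 2
  cut good good: 2
  will cut black: 1
  … (8 more, each ≤ 1)

"cut good cut", 3 times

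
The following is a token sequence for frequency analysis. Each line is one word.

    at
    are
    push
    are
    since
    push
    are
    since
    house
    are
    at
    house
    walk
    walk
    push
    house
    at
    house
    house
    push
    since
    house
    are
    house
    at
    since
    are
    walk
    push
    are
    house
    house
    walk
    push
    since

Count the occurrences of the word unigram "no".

0

Scanning the 35 tokens for "no":
  (none found)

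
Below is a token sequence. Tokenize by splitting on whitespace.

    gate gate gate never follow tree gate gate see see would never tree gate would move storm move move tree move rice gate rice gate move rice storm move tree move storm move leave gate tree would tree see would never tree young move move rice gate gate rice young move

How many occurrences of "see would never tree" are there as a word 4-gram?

2

Scanning the 48 overlapping 4-gram windows for "see would never tree":
  position 10–13: see would never tree
  position 39–42: see would never tree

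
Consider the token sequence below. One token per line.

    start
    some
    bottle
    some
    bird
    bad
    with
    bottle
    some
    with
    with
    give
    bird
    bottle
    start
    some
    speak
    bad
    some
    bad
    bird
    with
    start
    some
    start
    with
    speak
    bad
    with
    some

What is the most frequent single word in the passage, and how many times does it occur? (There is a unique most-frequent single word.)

"some", 7 times

Unigram frequencies (highest first):
  some: 7
  with: 6
  start: 4
  bad: 4
  bottle: 3
  bird: 3
  … (2 more, each ≤ 2)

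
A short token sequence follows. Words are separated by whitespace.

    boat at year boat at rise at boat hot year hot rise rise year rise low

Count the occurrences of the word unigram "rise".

Scanning the 16 tokens for "rise":
  position 6: rise
  position 12: rise
  position 13: rise
  position 15: rise

4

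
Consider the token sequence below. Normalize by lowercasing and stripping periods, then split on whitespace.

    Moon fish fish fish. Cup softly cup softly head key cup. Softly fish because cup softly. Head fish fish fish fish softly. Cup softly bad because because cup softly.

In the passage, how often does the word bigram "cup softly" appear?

Scanning the 28 overlapping bigram windows for "cup softly":
  position 5–6: cup softly
  position 7–8: cup softly
  position 11–12: cup softly
  position 15–16: cup softly
  position 23–24: cup softly
  position 28–29: cup softly

6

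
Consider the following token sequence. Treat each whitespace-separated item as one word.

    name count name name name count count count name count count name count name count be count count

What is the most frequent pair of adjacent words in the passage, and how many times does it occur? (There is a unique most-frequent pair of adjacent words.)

"name count", 5 times

Bigram frequencies (highest first):
  name count: 5
  count name: 4
  count count: 4
  name name: 2
  count be: 1
  be count: 1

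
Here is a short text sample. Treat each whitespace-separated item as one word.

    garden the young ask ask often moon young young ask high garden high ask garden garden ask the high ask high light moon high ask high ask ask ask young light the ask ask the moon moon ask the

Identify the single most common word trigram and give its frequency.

Trigram frequencies (highest first):
  high ask high: 2
  garden the young: 1
  the young ask: 1
  young ask ask: 1
  ask ask often: 1
  ask often moon: 1
  … (30 more, each ≤ 1)

"high ask high", 2 times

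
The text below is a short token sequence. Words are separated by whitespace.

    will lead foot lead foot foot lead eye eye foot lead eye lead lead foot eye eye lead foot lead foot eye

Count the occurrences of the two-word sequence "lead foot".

Scanning the 21 overlapping bigram windows for "lead foot":
  position 2–3: lead foot
  position 4–5: lead foot
  position 14–15: lead foot
  position 18–19: lead foot
  position 20–21: lead foot

5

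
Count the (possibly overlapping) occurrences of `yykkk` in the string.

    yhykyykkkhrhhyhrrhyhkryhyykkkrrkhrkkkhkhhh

Sliding a length-5 window over the 42 characters (38 positions):
  position 5–9: yykkk
  position 25–29: yykkk

2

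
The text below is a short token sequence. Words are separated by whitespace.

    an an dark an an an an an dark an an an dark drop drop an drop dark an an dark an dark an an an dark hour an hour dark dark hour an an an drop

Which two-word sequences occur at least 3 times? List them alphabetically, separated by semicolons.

Bigram counts meeting the condition (at least 3 times):
  an an: 12
  an dark: 6
  dark an: 5

an an; an dark; dark an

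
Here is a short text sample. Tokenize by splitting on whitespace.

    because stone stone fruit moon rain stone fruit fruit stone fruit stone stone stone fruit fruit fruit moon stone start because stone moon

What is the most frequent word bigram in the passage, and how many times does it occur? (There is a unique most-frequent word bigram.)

Bigram frequencies (highest first):
  stone fruit: 4
  stone stone: 3
  fruit fruit: 3
  because stone: 2
  fruit moon: 2
  fruit stone: 2
  … (6 more, each ≤ 1)

"stone fruit", 4 times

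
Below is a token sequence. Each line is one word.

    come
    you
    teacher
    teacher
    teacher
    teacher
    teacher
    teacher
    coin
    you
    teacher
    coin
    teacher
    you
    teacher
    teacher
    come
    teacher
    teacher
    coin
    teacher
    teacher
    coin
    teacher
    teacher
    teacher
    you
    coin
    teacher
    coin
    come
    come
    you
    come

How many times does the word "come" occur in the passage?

Scanning the 34 tokens for "come":
  position 1: come
  position 17: come
  position 31: come
  position 32: come
  position 34: come

5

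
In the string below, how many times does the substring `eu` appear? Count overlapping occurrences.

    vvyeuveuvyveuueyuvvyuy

3

Sliding a length-2 window over the 22 characters (21 positions):
  position 4–5: eu
  position 7–8: eu
  position 12–13: eu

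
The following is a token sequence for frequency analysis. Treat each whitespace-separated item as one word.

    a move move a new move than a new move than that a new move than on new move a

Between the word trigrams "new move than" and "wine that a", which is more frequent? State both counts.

"new move than": 3 occurrences
"wine that a": 0 occurrences

"new move than" (3 vs 0)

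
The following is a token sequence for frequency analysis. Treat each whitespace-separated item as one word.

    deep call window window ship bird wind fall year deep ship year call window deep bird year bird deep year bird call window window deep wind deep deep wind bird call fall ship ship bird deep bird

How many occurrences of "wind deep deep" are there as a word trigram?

1

Scanning the 35 overlapping trigram windows for "wind deep deep":
  position 26–28: wind deep deep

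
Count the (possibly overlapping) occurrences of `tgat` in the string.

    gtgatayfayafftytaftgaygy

Sliding a length-4 window over the 24 characters (21 positions):
  position 2–5: tgat

1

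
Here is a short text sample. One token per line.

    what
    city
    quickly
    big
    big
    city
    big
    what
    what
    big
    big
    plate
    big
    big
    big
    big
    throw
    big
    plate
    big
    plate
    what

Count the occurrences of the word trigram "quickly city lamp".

0

Scanning the 20 overlapping trigram windows for "quickly city lamp":
  (none found)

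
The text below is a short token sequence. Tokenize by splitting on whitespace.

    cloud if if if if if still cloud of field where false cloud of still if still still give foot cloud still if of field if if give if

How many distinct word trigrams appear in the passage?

29 tokens → 27 trigram windows in total.
Repeated trigrams (each contributes count−1 duplicates):
  if if if: 3
2 duplicate windows → 27 − 2 = 25 distinct.

25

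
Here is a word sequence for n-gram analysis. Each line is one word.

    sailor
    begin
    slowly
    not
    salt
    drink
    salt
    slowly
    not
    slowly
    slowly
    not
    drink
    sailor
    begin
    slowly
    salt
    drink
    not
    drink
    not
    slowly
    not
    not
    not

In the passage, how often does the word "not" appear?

8

Scanning the 25 tokens for "not":
  position 4: not
  position 9: not
  position 12: not
  position 19: not
  position 21: not
  position 23: not
  position 24: not
  position 25: not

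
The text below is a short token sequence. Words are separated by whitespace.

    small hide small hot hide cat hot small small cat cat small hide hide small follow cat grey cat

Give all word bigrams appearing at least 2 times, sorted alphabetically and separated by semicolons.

hide small; small hide

Bigram counts meeting the condition (at least 2 times):
  hide small: 2
  small hide: 2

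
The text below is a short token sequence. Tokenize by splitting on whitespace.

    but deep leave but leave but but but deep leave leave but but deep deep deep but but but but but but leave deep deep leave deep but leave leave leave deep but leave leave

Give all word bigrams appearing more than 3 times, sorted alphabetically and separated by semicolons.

Bigram counts meeting the condition (more than 3 times):
  but but: 8
  but leave: 4
  leave leave: 4

but but; but leave; leave leave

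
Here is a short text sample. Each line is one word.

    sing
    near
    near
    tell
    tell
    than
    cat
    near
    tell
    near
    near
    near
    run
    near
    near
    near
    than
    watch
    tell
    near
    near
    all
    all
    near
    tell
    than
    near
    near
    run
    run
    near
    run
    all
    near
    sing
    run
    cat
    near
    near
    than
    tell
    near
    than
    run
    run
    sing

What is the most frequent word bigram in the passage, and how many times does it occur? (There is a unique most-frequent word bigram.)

"near near", 8 times

Bigram frequencies (highest first):
  near near: 8
  near tell: 3
  tell near: 3
  near run: 3
  near than: 3
  tell than: 2
  … (19 more, each ≤ 2)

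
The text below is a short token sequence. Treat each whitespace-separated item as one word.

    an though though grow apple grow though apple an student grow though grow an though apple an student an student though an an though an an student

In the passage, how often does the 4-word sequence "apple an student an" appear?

1

Scanning the 24 overlapping 4-gram windows for "apple an student an":
  position 16–19: apple an student an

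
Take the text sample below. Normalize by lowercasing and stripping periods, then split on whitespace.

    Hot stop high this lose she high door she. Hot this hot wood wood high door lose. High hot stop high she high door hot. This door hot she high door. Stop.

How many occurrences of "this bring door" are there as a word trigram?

Scanning the 30 overlapping trigram windows for "this bring door":
  (none found)

0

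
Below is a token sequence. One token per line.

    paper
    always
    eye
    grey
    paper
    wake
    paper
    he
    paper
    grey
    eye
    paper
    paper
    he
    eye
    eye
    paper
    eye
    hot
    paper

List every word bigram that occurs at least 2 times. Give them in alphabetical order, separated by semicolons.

Bigram counts meeting the condition (at least 2 times):
  eye paper: 2
  paper he: 2

eye paper; paper he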